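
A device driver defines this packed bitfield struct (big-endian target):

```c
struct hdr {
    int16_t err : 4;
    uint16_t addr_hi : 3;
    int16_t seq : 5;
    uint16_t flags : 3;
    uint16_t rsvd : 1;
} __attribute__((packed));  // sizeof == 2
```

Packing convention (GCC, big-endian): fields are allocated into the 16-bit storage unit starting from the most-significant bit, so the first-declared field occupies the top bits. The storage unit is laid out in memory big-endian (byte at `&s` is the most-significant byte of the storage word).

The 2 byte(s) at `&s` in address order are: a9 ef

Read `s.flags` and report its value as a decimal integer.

[0]=0xa9 [1]=0xef (big-endian) → word 0xa9ef
err [12+:4] = (word>>12) & 0xf = 10
addr_hi [9+:3] = (word>>9) & 0x7 = 4
seq [4+:5] = (word>>4) & 0x1f = 30
flags [1+:3] = (word>>1) & 0x7 = 7  ←
rsvd [0+:1] = (word>>0) & 0x1 = 1

7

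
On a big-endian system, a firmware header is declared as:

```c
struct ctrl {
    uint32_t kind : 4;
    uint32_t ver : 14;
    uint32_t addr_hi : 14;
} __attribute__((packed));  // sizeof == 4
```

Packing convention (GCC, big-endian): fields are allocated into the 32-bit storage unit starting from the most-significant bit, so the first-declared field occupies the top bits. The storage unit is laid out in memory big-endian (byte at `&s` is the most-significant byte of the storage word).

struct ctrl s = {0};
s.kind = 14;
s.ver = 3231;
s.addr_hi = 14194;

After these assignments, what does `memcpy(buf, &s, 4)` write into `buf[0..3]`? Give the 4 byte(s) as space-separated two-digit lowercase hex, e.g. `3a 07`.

e3 27 f7 72

kind:4 = 14 → 0xe << 28 → word 0xe0000000
ver:14 = 3231 → 0xc9f << 14 → word 0xe327c000
addr_hi:14 = 14194 → 0x3772 << 0 → word 0xe327f772
word = 0xe327f772 → big-endian bytes:
  [0]=0xe3  [1]=0x27  [2]=0xf7  [3]=0x72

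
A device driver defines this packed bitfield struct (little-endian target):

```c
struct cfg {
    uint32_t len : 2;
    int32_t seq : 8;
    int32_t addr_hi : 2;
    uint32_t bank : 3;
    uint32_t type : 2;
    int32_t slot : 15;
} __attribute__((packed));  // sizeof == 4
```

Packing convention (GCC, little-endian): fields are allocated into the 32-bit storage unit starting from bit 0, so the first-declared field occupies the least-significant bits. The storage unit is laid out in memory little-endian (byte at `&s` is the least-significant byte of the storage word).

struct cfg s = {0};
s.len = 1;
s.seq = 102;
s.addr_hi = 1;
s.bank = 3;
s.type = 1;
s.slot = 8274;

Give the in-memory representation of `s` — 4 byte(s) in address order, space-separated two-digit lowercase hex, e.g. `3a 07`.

len:2 = 1 → 0x1 << 0 → word 0x00000001
seq:8 = 102 → 0x66 << 2 → word 0x00000199
addr_hi:2 = 1 → 0x1 << 10 → word 0x00000599
bank:3 = 3 → 0x3 << 12 → word 0x00003599
type:2 = 1 → 0x1 << 15 → word 0x0000b599
slot:15 = 8274 → 0x2052 << 17 → word 0x40a4b599
word = 0x40a4b599 → little-endian bytes:
  [0]=0x99  [1]=0xb5  [2]=0xa4  [3]=0x40

99 b5 a4 40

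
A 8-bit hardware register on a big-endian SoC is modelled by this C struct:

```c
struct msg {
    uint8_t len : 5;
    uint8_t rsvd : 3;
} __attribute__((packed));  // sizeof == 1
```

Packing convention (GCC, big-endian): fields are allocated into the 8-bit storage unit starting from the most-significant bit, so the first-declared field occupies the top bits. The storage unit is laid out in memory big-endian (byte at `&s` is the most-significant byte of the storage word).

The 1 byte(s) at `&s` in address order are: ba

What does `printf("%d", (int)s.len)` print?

[0]=0xba (big-endian) → word 0xba
len:5 @ bit 3 → (0xba>>3)&0x1f = 0x17  ←
rsvd:3 @ bit 0 → (0xba>>0)&0x7 = 0x2

23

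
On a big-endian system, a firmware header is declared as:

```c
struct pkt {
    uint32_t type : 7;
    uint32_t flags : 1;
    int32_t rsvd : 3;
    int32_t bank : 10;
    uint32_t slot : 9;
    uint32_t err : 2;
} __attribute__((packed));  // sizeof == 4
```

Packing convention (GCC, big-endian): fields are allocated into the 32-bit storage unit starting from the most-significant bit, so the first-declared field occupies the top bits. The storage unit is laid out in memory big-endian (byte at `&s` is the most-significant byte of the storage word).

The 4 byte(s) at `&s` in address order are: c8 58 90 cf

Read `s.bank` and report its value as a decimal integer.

-238

[0]=0xc8 [1]=0x58 [2]=0x90 [3]=0xcf (big-endian) → word 0xc85890cf
type:7 @ bit 25 → (0xc85890cf>>25)&0x7f = 0x64
flags:1 @ bit 24 → (0xc85890cf>>24)&0x1 = 0x0
rsvd:3 @ bit 21 → (0xc85890cf>>21)&0x7 = 0x2
bank:10 @ bit 11 → (0xc85890cf>>11)&0x3ff = 0x312  ←
slot:9 @ bit 2 → (0xc85890cf>>2)&0x1ff = 0x33
err:2 @ bit 0 → (0xc85890cf>>0)&0x3 = 0x3
bank signed 10b, MSB=1: 786 - 1024 = -238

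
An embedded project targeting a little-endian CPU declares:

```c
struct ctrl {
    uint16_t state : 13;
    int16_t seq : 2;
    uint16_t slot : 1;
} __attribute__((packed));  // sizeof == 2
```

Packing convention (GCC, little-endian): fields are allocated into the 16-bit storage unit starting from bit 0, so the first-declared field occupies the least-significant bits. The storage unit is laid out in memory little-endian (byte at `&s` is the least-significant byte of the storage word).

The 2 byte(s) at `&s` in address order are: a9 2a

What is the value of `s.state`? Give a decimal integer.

2729

[0]=0xa9 [1]=0x2a (little-endian) → word 0x2aa9
state [0+:13] = (word>>0) & 0x1fff = 2729  ←
seq [13+:2] = (word>>13) & 0x3 = 1
slot [15+:1] = (word>>15) & 0x1 = 0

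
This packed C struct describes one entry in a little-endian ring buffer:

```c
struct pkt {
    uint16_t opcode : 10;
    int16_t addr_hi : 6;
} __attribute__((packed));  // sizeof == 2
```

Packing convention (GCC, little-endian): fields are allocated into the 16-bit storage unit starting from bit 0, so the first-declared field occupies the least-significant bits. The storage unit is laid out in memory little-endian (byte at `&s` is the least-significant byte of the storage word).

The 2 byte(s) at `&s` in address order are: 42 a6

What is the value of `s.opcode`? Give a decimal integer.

[0]=0x42 [1]=0xa6 (little-endian) → word 0xa642
opcode [0+:10] = (word>>0) & 0x3ff = 578  ←
addr_hi [10+:6] = (word>>10) & 0x3f = 41

578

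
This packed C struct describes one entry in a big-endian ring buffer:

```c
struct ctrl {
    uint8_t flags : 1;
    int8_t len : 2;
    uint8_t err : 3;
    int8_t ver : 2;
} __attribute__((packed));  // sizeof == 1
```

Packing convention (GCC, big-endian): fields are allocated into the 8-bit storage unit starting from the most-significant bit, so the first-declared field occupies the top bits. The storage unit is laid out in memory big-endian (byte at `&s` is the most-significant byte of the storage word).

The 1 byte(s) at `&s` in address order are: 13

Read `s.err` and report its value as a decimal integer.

4

[0]=0x13 (big-endian) → word 0x13
flags:1 @ bit 7 → (0x13>>7)&0x1 = 0x0
len:2 @ bit 5 → (0x13>>5)&0x3 = 0x0
err:3 @ bit 2 → (0x13>>2)&0x7 = 0x4  ←
ver:2 @ bit 0 → (0x13>>0)&0x3 = 0x3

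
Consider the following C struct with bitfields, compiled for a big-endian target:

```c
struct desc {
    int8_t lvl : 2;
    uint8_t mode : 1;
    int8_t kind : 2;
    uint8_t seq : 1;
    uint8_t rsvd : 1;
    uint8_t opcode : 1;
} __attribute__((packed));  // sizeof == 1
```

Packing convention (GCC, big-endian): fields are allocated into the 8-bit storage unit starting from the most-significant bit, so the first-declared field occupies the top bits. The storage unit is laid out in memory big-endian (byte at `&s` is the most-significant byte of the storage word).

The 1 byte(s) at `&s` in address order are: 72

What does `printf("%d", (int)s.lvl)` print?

1

[0]=0x72 (big-endian) → word 0x72
lvl [6+:2] = (word>>6) & 0x3 = 1  ←
mode [5+:1] = (word>>5) & 0x1 = 1
kind [3+:2] = (word>>3) & 0x3 = 2
seq [2+:1] = (word>>2) & 0x1 = 0
rsvd [1+:1] = (word>>1) & 0x1 = 1
opcode [0+:1] = (word>>0) & 0x1 = 0
lvl signed 2b, MSB=0: value = 1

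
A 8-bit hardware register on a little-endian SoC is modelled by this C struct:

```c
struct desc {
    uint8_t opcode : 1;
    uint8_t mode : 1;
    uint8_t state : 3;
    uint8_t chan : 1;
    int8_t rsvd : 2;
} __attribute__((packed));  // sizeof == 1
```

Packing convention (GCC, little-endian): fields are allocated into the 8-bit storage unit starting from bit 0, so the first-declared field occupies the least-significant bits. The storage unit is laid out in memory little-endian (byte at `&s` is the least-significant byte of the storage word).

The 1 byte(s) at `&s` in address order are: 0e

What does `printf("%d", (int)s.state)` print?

[0]=0x0e (little-endian) → word 0x0e
opcode [0+:1] = (word>>0) & 0x1 = 0
mode [1+:1] = (word>>1) & 0x1 = 1
state [2+:3] = (word>>2) & 0x7 = 3  ←
chan [5+:1] = (word>>5) & 0x1 = 0
rsvd [6+:2] = (word>>6) & 0x3 = 0

3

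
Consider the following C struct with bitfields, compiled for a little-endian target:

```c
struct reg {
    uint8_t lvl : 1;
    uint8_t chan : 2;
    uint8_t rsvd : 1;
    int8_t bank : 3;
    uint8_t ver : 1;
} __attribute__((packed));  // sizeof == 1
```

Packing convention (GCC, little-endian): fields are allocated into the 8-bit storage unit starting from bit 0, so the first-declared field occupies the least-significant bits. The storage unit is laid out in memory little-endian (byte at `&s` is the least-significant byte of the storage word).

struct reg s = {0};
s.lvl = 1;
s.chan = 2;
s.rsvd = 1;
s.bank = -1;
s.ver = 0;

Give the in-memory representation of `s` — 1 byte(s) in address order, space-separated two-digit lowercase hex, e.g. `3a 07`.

7d

lvl:1 = 1 → 0x1 << 0 → word 0x01
chan:2 = 2 → 0x2 << 1 → word 0x05
rsvd:1 = 1 → 0x1 << 3 → word 0x0d
bank:3 = -1 → 0x7 << 4 → word 0x7d
ver:1 = 0 → 0x0 << 7 → word 0x7d
word = 0x7d → little-endian bytes:
  [0]=0x7d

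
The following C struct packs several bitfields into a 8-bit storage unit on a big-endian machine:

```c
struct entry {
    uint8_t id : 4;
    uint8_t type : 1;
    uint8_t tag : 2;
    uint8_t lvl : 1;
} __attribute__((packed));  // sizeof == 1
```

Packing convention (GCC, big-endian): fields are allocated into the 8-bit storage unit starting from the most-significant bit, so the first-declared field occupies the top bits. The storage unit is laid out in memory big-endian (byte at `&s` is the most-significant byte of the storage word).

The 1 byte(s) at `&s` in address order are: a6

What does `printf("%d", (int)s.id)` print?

10

[0]=0xa6 (big-endian) → word 0xa6
id:4 @ bit 4 → (0xa6>>4)&0xf = 0xa  ←
type:1 @ bit 3 → (0xa6>>3)&0x1 = 0x0
tag:2 @ bit 1 → (0xa6>>1)&0x3 = 0x3
lvl:1 @ bit 0 → (0xa6>>0)&0x1 = 0x0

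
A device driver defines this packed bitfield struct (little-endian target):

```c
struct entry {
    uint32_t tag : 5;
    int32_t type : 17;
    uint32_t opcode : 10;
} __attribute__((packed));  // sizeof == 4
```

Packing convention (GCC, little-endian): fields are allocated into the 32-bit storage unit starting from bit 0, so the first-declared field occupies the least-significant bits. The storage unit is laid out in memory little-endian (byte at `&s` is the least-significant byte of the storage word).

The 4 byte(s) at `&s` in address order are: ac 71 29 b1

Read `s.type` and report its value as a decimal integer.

-46195

[0]=0xac [1]=0x71 [2]=0x29 [3]=0xb1 (little-endian) → word 0xb12971ac
tag [0+:5] = (word>>0) & 0x1f = 12
type [5+:17] = (word>>5) & 0x1ffff = 84877  ←
opcode [22+:10] = (word>>22) & 0x3ff = 708
type signed 17b, MSB=1: 84877 - 131072 = -46195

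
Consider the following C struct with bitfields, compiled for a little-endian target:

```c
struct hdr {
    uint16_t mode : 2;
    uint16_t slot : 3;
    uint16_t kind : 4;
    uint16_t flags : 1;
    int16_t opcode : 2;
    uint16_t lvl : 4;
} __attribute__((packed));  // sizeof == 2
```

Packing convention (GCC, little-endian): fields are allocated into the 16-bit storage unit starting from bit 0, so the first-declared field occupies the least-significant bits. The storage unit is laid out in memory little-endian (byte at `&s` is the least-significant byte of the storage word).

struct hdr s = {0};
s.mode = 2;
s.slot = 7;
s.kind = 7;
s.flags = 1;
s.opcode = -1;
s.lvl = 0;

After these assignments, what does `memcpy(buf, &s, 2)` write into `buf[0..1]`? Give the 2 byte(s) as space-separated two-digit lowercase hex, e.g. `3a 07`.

fe 0e

mode (2b) val=2 bits=0x2 at bit 0: 0x0002
slot (3b) val=7 bits=0x7 at bit 2: 0x001e
kind (4b) val=7 bits=0x7 at bit 5: 0x00fe
flags (1b) val=1 bits=0x1 at bit 9: 0x02fe
opcode (2b) val=-1 bits=0x3 at bit 10: 0x0efe
lvl (4b) val=0 bits=0x0 at bit 12: 0x0efe
word = 0x0efe → little-endian bytes:
  [0]=0xfe  [1]=0x0e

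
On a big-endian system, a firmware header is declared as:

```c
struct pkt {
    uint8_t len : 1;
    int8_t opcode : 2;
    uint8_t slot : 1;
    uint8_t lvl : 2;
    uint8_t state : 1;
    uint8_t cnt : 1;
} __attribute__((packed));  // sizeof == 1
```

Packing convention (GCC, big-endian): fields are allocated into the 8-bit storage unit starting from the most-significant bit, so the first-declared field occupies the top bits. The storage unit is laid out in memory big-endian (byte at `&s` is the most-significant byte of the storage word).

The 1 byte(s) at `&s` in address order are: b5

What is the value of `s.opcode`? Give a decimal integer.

[0]=0xb5 (big-endian) → word 0xb5
len [7+:1] = (word>>7) & 0x1 = 1
opcode [5+:2] = (word>>5) & 0x3 = 1  ←
slot [4+:1] = (word>>4) & 0x1 = 1
lvl [2+:2] = (word>>2) & 0x3 = 1
state [1+:1] = (word>>1) & 0x1 = 0
cnt [0+:1] = (word>>0) & 0x1 = 1
opcode signed 2b, MSB=0: value = 1

1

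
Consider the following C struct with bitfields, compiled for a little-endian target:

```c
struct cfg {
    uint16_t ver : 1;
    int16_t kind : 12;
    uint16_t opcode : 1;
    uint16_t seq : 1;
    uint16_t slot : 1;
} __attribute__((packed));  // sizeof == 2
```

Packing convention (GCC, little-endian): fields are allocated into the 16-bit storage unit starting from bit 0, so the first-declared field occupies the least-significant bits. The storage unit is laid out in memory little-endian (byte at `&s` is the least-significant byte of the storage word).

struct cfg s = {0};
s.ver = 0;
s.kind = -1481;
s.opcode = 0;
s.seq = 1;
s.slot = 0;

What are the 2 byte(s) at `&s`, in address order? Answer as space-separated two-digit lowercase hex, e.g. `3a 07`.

6e 54

ver:1 = 0 → 0x0 << 0 → word 0x0000
kind:12 = -1481 → 0xa37 << 1 → word 0x146e
opcode:1 = 0 → 0x0 << 13 → word 0x146e
seq:1 = 1 → 0x1 << 14 → word 0x546e
slot:1 = 0 → 0x0 << 15 → word 0x546e
word = 0x546e → little-endian bytes:
  [0]=0x6e  [1]=0x54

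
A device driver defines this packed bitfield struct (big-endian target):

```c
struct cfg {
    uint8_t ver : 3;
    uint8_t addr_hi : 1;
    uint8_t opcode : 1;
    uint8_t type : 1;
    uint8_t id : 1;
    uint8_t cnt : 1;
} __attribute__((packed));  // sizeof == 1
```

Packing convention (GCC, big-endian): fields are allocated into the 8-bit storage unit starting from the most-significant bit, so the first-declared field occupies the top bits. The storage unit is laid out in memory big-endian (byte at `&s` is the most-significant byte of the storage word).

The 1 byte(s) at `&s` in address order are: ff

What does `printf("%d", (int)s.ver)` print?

7

[0]=0xff (big-endian) → word 0xff
ver:3 @ bit 5 → (0xff>>5)&0x7 = 0x7  ←
addr_hi:1 @ bit 4 → (0xff>>4)&0x1 = 0x1
opcode:1 @ bit 3 → (0xff>>3)&0x1 = 0x1
type:1 @ bit 2 → (0xff>>2)&0x1 = 0x1
id:1 @ bit 1 → (0xff>>1)&0x1 = 0x1
cnt:1 @ bit 0 → (0xff>>0)&0x1 = 0x1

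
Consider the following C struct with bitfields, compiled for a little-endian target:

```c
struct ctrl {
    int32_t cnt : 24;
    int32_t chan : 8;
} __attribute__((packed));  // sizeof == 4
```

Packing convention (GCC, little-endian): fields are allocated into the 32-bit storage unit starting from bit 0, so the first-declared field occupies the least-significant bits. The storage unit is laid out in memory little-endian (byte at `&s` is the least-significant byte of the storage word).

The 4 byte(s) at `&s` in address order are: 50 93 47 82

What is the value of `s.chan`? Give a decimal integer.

-126

[0]=0x50 [1]=0x93 [2]=0x47 [3]=0x82 (little-endian) → word 0x82479350
cnt [0+:24] = (word>>0) & 0xffffff = 4690768
chan [24+:8] = (word>>24) & 0xff = 130  ←
chan signed 8b, MSB=1: 130 - 256 = -126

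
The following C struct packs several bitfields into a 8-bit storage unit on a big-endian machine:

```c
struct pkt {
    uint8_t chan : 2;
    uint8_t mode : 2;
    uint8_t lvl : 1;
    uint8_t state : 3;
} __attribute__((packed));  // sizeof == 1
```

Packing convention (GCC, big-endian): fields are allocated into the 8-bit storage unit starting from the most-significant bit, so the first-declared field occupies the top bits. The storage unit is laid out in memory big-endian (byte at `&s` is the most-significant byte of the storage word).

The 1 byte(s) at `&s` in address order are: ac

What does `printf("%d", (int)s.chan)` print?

2

[0]=0xac (big-endian) → word 0xac
chan [6+:2] = (word>>6) & 0x3 = 2  ←
mode [4+:2] = (word>>4) & 0x3 = 2
lvl [3+:1] = (word>>3) & 0x1 = 1
state [0+:3] = (word>>0) & 0x7 = 4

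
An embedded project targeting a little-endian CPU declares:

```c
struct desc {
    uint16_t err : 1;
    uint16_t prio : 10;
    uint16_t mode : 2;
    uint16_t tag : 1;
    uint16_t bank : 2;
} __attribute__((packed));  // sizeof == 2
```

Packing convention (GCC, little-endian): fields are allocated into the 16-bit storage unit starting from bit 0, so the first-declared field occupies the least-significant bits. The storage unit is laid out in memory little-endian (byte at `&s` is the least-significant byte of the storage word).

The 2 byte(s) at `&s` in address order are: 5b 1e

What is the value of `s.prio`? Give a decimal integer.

813

[0]=0x5b [1]=0x1e (little-endian) → word 0x1e5b
err:1 @ bit 0 → (0x1e5b>>0)&0x1 = 0x1
prio:10 @ bit 1 → (0x1e5b>>1)&0x3ff = 0x32d  ←
mode:2 @ bit 11 → (0x1e5b>>11)&0x3 = 0x3
tag:1 @ bit 13 → (0x1e5b>>13)&0x1 = 0x0
bank:2 @ bit 14 → (0x1e5b>>14)&0x3 = 0x0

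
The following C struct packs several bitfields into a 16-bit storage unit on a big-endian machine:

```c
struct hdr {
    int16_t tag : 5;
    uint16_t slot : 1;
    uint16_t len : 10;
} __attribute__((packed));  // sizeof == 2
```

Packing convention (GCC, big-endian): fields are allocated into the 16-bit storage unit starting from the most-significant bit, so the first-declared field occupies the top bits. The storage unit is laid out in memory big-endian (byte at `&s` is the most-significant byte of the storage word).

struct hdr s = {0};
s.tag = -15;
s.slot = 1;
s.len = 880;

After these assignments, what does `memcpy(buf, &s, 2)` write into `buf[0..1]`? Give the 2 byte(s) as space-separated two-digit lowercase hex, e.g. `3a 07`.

tag (5b) val=-15 bits=0x11 at bit 11: 0x8800
slot (1b) val=1 bits=0x1 at bit 10: 0x8c00
len (10b) val=880 bits=0x370 at bit 0: 0x8f70
word = 0x8f70 → big-endian bytes:
  [0]=0x8f  [1]=0x70

8f 70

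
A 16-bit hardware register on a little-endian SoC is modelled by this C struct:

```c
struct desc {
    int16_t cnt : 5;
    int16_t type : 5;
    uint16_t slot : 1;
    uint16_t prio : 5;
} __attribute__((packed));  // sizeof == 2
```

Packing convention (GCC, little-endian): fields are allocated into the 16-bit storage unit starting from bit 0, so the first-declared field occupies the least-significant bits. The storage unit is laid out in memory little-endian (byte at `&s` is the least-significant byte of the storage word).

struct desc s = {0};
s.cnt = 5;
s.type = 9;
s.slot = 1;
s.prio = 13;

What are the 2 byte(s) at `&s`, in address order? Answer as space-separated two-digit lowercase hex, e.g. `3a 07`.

25 6d

[0+:5] cnt=5 & 0x1f = 0x5; word=0x0005
[5+:5] type=9 & 0x1f = 0x9; word=0x0125
[10+:1] slot=1 & 0x1 = 0x1; word=0x0525
[11+:5] prio=13 & 0x1f = 0xd; word=0x6d25
word = 0x6d25 → little-endian bytes:
  [0]=0x25  [1]=0x6d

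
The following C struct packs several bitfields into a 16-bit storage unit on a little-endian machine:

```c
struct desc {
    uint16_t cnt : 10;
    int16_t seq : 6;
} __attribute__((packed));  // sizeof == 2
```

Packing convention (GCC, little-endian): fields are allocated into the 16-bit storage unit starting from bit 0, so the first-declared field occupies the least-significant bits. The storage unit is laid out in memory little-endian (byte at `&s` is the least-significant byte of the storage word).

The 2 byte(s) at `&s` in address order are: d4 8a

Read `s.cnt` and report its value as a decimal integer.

[0]=0xd4 [1]=0x8a (little-endian) → word 0x8ad4
cnt [0+:10] = (word>>0) & 0x3ff = 724  ←
seq [10+:6] = (word>>10) & 0x3f = 34

724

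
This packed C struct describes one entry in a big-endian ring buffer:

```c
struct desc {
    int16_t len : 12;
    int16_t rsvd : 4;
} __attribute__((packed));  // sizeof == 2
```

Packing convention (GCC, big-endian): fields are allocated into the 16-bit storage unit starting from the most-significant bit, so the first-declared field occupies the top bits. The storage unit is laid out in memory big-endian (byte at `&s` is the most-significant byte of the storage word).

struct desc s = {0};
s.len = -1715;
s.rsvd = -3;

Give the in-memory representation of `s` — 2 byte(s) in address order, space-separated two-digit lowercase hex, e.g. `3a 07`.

94 dd

len:12 = -1715 → 0x94d << 4 → word 0x94d0
rsvd:4 = -3 → 0xd << 0 → word 0x94dd
word = 0x94dd → big-endian bytes:
  [0]=0x94  [1]=0xdd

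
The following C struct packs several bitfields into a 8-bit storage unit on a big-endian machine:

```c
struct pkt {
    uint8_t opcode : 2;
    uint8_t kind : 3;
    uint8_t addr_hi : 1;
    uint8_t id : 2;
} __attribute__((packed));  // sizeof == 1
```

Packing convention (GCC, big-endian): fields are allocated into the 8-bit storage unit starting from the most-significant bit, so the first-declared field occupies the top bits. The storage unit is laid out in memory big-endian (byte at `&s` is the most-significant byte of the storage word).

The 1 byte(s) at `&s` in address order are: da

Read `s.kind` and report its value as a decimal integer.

[0]=0xda (big-endian) → word 0xda
opcode:2 @ bit 6 → (0xda>>6)&0x3 = 0x3
kind:3 @ bit 3 → (0xda>>3)&0x7 = 0x3  ←
addr_hi:1 @ bit 2 → (0xda>>2)&0x1 = 0x0
id:2 @ bit 0 → (0xda>>0)&0x3 = 0x2

3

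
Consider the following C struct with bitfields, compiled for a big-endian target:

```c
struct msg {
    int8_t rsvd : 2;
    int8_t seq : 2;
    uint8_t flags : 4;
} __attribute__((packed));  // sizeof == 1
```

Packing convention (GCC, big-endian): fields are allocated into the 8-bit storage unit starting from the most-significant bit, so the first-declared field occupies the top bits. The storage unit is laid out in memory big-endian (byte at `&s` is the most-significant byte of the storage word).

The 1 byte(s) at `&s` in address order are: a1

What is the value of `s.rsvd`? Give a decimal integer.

-2

[0]=0xa1 (big-endian) → word 0xa1
rsvd [6+:2] = (word>>6) & 0x3 = 2  ←
seq [4+:2] = (word>>4) & 0x3 = 2
flags [0+:4] = (word>>0) & 0xf = 1
rsvd signed 2b, MSB=1: 2 - 4 = -2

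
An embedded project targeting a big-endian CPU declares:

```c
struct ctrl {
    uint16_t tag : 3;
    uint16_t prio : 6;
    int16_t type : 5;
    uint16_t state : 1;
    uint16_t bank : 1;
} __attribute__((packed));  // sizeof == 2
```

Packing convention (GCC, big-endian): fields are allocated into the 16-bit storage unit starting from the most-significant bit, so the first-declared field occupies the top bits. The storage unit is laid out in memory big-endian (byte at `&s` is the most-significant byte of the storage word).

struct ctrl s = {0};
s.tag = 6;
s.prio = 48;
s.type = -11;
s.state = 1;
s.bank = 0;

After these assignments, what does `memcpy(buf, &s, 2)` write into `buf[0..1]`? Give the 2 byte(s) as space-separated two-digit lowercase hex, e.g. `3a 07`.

d8 56

tag:3 = 6 → 0x6 << 13 → word 0xc000
prio:6 = 48 → 0x30 << 7 → word 0xd800
type:5 = -11 → 0x15 << 2 → word 0xd854
state:1 = 1 → 0x1 << 1 → word 0xd856
bank:1 = 0 → 0x0 << 0 → word 0xd856
word = 0xd856 → big-endian bytes:
  [0]=0xd8  [1]=0x56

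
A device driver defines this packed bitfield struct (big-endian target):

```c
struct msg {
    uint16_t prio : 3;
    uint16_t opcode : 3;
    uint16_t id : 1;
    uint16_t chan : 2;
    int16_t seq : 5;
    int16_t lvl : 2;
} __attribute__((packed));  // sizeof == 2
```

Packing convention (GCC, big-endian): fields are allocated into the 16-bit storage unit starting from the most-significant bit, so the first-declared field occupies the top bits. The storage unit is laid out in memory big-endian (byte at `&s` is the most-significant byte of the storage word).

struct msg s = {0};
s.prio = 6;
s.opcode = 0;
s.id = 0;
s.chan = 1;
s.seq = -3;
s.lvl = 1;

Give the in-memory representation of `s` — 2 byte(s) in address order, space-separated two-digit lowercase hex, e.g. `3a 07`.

[13+:3] prio=6 & 0x7 = 0x6; word=0xc000
[10+:3] opcode=0 & 0x7 = 0x0; word=0xc000
[9+:1] id=0 & 0x1 = 0x0; word=0xc000
[7+:2] chan=1 & 0x3 = 0x1; word=0xc080
[2+:5] seq=-3 & 0x1f = 0x1d; word=0xc0f4
[0+:2] lvl=1 & 0x3 = 0x1; word=0xc0f5
word = 0xc0f5 → big-endian bytes:
  [0]=0xc0  [1]=0xf5

c0 f5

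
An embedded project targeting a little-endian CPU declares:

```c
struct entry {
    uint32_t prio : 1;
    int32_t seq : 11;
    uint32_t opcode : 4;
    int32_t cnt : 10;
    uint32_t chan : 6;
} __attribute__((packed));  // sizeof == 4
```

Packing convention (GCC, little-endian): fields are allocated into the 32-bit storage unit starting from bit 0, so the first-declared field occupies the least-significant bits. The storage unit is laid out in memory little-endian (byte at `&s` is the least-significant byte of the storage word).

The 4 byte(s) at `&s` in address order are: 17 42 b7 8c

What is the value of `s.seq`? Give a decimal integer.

[0]=0x17 [1]=0x42 [2]=0xb7 [3]=0x8c (little-endian) → word 0x8cb74217
prio:1 @ bit 0 → (0x8cb74217>>0)&0x1 = 0x1
seq:11 @ bit 1 → (0x8cb74217>>1)&0x7ff = 0x10b  ←
opcode:4 @ bit 12 → (0x8cb74217>>12)&0xf = 0x4
cnt:10 @ bit 16 → (0x8cb74217>>16)&0x3ff = 0xb7
chan:6 @ bit 26 → (0x8cb74217>>26)&0x3f = 0x23
seq signed 11b, MSB=0: value = 267

267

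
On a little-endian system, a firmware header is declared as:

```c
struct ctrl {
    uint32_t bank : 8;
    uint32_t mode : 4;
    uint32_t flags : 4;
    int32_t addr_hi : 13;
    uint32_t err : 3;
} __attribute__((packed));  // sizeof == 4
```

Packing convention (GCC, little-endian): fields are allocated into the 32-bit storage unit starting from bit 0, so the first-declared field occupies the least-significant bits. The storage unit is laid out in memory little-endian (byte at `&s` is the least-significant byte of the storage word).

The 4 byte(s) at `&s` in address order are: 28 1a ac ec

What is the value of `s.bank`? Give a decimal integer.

40

[0]=0x28 [1]=0x1a [2]=0xac [3]=0xec (little-endian) → word 0xecac1a28
bank [0+:8] = (word>>0) & 0xff = 40  ←
mode [8+:4] = (word>>8) & 0xf = 10
flags [12+:4] = (word>>12) & 0xf = 1
addr_hi [16+:13] = (word>>16) & 0x1fff = 3244
err [29+:3] = (word>>29) & 0x7 = 7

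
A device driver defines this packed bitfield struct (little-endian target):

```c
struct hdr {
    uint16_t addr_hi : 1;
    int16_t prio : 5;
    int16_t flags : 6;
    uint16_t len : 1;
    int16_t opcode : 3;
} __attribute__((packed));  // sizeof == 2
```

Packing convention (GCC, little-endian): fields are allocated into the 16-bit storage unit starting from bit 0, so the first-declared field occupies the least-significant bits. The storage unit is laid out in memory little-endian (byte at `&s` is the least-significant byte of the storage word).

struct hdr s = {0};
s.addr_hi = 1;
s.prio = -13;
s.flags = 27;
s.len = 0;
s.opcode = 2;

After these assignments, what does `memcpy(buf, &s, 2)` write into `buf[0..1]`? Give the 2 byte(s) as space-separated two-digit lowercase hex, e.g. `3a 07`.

addr_hi (1b) val=1 bits=0x1 at bit 0: 0x0001
prio (5b) val=-13 bits=0x13 at bit 1: 0x0027
flags (6b) val=27 bits=0x1b at bit 6: 0x06e7
len (1b) val=0 bits=0x0 at bit 12: 0x06e7
opcode (3b) val=2 bits=0x2 at bit 13: 0x46e7
word = 0x46e7 → little-endian bytes:
  [0]=0xe7  [1]=0x46

e7 46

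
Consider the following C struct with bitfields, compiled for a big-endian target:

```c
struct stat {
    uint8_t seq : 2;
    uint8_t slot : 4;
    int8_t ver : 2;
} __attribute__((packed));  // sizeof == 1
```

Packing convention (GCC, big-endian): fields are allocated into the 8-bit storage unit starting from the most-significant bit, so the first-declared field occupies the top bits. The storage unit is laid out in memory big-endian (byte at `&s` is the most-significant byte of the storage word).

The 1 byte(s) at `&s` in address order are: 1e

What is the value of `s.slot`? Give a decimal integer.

7

[0]=0x1e (big-endian) → word 0x1e
seq [6+:2] = (word>>6) & 0x3 = 0
slot [2+:4] = (word>>2) & 0xf = 7  ←
ver [0+:2] = (word>>0) & 0x3 = 2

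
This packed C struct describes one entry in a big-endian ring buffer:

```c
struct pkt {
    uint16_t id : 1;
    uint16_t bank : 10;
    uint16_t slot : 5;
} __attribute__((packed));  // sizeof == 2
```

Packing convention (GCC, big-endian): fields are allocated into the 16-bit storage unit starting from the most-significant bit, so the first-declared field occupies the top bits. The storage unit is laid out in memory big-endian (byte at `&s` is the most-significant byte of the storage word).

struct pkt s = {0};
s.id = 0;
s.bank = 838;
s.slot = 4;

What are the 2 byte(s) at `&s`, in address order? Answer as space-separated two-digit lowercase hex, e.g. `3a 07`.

id:1 = 0 → 0x0 << 15 → word 0x0000
bank:10 = 838 → 0x346 << 5 → word 0x68c0
slot:5 = 4 → 0x4 << 0 → word 0x68c4
word = 0x68c4 → big-endian bytes:
  [0]=0x68  [1]=0xc4

68 c4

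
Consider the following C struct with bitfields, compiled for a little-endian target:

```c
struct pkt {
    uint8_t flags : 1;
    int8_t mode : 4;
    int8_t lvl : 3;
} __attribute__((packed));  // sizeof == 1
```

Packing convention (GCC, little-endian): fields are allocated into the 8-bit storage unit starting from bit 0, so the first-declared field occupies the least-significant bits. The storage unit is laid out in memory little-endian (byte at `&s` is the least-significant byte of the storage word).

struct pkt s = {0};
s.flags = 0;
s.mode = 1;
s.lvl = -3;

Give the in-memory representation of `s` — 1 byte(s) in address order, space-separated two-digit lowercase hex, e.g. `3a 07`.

flags (1b) val=0 bits=0x0 at bit 0: 0x00
mode (4b) val=1 bits=0x1 at bit 1: 0x02
lvl (3b) val=-3 bits=0x5 at bit 5: 0xa2
word = 0xa2 → little-endian bytes:
  [0]=0xa2

a2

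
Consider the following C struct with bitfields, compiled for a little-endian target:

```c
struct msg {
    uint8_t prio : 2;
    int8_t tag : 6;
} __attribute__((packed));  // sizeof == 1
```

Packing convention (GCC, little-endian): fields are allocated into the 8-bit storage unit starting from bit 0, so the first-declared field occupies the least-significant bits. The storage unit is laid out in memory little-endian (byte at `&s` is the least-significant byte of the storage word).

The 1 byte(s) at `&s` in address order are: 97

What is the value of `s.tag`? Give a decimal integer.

-27

[0]=0x97 (little-endian) → word 0x97
prio [0+:2] = (word>>0) & 0x3 = 3
tag [2+:6] = (word>>2) & 0x3f = 37  ←
tag signed 6b, MSB=1: 37 - 64 = -27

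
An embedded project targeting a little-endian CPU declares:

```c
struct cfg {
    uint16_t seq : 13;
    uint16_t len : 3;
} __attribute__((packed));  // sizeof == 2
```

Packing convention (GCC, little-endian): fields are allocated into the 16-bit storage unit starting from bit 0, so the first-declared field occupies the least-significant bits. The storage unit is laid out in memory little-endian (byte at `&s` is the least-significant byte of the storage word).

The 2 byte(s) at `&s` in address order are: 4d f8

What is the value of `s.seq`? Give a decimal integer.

6221

[0]=0x4d [1]=0xf8 (little-endian) → word 0xf84d
seq:13 @ bit 0 → (0xf84d>>0)&0x1fff = 0x184d  ←
len:3 @ bit 13 → (0xf84d>>13)&0x7 = 0x7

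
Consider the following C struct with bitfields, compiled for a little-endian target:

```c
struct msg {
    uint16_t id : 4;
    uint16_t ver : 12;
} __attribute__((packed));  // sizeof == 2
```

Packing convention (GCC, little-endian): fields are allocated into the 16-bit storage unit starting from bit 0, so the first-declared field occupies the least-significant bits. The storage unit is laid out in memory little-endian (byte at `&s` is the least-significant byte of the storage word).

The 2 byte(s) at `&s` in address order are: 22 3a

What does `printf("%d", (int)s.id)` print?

[0]=0x22 [1]=0x3a (little-endian) → word 0x3a22
id:4 @ bit 0 → (0x3a22>>0)&0xf = 0x2  ←
ver:12 @ bit 4 → (0x3a22>>4)&0xfff = 0x3a2

2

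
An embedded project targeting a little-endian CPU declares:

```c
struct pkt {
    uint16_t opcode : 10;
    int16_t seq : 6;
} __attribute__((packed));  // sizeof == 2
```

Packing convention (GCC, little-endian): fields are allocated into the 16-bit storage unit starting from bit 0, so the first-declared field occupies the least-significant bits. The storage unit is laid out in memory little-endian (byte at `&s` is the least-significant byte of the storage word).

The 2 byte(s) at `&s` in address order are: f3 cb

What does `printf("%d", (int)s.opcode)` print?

[0]=0xf3 [1]=0xcb (little-endian) → word 0xcbf3
opcode:10 @ bit 0 → (0xcbf3>>0)&0x3ff = 0x3f3  ←
seq:6 @ bit 10 → (0xcbf3>>10)&0x3f = 0x32

1011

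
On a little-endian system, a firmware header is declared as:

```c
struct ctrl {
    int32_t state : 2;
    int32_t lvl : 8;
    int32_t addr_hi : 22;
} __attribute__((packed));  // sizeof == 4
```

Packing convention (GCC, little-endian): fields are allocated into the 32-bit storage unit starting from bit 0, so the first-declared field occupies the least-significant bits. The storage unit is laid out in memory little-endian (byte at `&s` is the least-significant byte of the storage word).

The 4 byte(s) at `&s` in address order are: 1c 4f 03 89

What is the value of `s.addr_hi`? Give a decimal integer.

-1949485

[0]=0x1c [1]=0x4f [2]=0x03 [3]=0x89 (little-endian) → word 0x89034f1c
state [0+:2] = (word>>0) & 0x3 = 0
lvl [2+:8] = (word>>2) & 0xff = 199
addr_hi [10+:22] = (word>>10) & 0x3fffff = 2244819  ←
addr_hi signed 22b, MSB=1: 2244819 - 4194304 = -1949485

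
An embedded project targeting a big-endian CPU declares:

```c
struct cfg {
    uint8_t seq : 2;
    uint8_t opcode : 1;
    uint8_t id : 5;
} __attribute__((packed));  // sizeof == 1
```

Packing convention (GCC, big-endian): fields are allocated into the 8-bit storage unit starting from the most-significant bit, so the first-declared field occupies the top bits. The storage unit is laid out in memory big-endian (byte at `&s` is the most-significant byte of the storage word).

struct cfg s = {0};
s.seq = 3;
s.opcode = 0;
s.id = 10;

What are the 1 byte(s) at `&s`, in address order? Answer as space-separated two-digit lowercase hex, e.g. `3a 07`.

ca

[6+:2] seq=3 & 0x3 = 0x3; word=0xc0
[5+:1] opcode=0 & 0x1 = 0x0; word=0xc0
[0+:5] id=10 & 0x1f = 0xa; word=0xca
word = 0xca → big-endian bytes:
  [0]=0xca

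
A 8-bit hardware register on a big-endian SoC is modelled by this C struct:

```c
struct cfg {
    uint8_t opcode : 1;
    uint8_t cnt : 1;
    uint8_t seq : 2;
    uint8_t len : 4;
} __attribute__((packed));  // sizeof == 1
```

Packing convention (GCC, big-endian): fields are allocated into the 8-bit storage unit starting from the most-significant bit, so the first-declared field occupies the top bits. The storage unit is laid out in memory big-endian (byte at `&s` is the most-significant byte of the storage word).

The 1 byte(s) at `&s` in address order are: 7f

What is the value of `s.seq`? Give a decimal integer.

[0]=0x7f (big-endian) → word 0x7f
opcode [7+:1] = (word>>7) & 0x1 = 0
cnt [6+:1] = (word>>6) & 0x1 = 1
seq [4+:2] = (word>>4) & 0x3 = 3  ←
len [0+:4] = (word>>0) & 0xf = 15

3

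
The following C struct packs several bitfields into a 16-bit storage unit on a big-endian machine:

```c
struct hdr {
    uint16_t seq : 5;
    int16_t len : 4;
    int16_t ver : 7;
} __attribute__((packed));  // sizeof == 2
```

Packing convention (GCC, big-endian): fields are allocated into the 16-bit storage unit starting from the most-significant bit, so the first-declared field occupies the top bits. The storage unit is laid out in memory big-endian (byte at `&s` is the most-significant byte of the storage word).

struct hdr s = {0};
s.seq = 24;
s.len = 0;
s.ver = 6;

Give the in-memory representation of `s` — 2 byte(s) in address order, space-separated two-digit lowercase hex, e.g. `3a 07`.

c0 06

seq:5 = 24 → 0x18 << 11 → word 0xc000
len:4 = 0 → 0x0 << 7 → word 0xc000
ver:7 = 6 → 0x6 << 0 → word 0xc006
word = 0xc006 → big-endian bytes:
  [0]=0xc0  [1]=0x06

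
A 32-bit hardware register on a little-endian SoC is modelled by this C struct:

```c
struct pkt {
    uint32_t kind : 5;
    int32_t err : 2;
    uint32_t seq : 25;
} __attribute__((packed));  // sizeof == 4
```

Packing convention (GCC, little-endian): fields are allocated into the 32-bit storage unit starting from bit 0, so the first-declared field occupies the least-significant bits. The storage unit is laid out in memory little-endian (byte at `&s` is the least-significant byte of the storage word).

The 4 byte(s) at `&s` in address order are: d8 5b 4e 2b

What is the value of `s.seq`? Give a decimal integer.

5676215

[0]=0xd8 [1]=0x5b [2]=0x4e [3]=0x2b (little-endian) → word 0x2b4e5bd8
kind [0+:5] = (word>>0) & 0x1f = 24
err [5+:2] = (word>>5) & 0x3 = 2
seq [7+:25] = (word>>7) & 0x1ffffff = 5676215  ←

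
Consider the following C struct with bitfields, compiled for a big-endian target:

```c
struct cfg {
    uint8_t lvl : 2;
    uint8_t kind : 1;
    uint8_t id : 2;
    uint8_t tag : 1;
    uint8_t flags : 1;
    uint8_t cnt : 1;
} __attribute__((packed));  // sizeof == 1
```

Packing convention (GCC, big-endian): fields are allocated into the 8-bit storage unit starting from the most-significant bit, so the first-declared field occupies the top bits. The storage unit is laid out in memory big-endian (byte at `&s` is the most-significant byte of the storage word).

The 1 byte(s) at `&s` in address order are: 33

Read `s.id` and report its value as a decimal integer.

2

[0]=0x33 (big-endian) → word 0x33
lvl:2 @ bit 6 → (0x33>>6)&0x3 = 0x0
kind:1 @ bit 5 → (0x33>>5)&0x1 = 0x1
id:2 @ bit 3 → (0x33>>3)&0x3 = 0x2  ←
tag:1 @ bit 2 → (0x33>>2)&0x1 = 0x0
flags:1 @ bit 1 → (0x33>>1)&0x1 = 0x1
cnt:1 @ bit 0 → (0x33>>0)&0x1 = 0x1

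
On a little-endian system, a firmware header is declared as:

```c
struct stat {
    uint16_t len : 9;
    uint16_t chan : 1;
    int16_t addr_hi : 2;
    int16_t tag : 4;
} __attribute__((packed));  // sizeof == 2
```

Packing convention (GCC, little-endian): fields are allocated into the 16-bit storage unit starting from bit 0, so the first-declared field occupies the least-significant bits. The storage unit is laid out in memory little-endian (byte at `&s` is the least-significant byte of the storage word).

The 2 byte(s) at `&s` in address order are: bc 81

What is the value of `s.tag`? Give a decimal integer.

-8

[0]=0xbc [1]=0x81 (little-endian) → word 0x81bc
len:9 @ bit 0 → (0x81bc>>0)&0x1ff = 0x1bc
chan:1 @ bit 9 → (0x81bc>>9)&0x1 = 0x0
addr_hi:2 @ bit 10 → (0x81bc>>10)&0x3 = 0x0
tag:4 @ bit 12 → (0x81bc>>12)&0xf = 0x8  ←
tag signed 4b, MSB=1: 8 - 16 = -8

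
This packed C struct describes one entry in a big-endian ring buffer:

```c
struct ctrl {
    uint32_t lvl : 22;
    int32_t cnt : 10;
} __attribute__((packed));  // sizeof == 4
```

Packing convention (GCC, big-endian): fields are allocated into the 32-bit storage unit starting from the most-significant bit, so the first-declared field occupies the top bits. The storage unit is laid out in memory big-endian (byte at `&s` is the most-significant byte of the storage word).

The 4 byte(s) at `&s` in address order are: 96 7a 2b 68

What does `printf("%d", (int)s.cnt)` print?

-152

[0]=0x96 [1]=0x7a [2]=0x2b [3]=0x68 (big-endian) → word 0x967a2b68
lvl:22 @ bit 10 → (0x967a2b68>>10)&0x3fffff = 0x259e8a
cnt:10 @ bit 0 → (0x967a2b68>>0)&0x3ff = 0x368  ←
cnt signed 10b, MSB=1: 872 - 1024 = -152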